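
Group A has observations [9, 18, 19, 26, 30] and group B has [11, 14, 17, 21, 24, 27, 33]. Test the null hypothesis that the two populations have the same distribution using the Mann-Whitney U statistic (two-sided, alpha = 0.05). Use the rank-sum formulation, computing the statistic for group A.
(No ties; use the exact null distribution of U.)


Step 1: Combine and sort all 12 observations; assign midranks.
sorted (value, group): (9,X), (11,Y), (14,Y), (17,Y), (18,X), (19,X), (21,Y), (24,Y), (26,X), (27,Y), (30,X), (33,Y)
ranks: 9->1, 11->2, 14->3, 17->4, 18->5, 19->6, 21->7, 24->8, 26->9, 27->10, 30->11, 33->12
Step 2: Rank sum for X: R1 = 1 + 5 + 6 + 9 + 11 = 32.
Step 3: U_X = R1 - n1(n1+1)/2 = 32 - 5*6/2 = 32 - 15 = 17.
       U_Y = n1*n2 - U_X = 35 - 17 = 18.
Step 4: No ties, so the exact null distribution of U (based on enumerating the C(12,5) = 792 equally likely rank assignments) gives the two-sided p-value.
Step 5: p-value = 1.000000; compare to alpha = 0.05. fail to reject H0.

U_X = 17, p = 1.000000, fail to reject H0 at alpha = 0.05.


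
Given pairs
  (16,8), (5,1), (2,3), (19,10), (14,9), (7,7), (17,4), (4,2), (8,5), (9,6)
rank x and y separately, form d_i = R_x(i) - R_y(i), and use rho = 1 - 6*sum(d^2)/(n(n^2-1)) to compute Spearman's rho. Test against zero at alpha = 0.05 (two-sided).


Step 1: Rank x and y separately (midranks; no ties here).
rank(x): 16->8, 5->3, 2->1, 19->10, 14->7, 7->4, 17->9, 4->2, 8->5, 9->6
rank(y): 8->8, 1->1, 3->3, 10->10, 9->9, 7->7, 4->4, 2->2, 5->5, 6->6
Step 2: d_i = R_x(i) - R_y(i); compute d_i^2.
  (8-8)^2=0, (3-1)^2=4, (1-3)^2=4, (10-10)^2=0, (7-9)^2=4, (4-7)^2=9, (9-4)^2=25, (2-2)^2=0, (5-5)^2=0, (6-6)^2=0
sum(d^2) = 46.
Step 3: rho = 1 - 6*46 / (10*(10^2 - 1)) = 1 - 276/990 = 0.721212.
Step 4: Under H0, t = rho * sqrt((n-2)/(1-rho^2)) = 2.9448 ~ t(8).
Step 5: Two-sided p-value from the t-distribution with 8 df = 0.018573.
Step 6: alpha = 0.05. reject H0.

rho = 0.7212, p = 0.018573, reject H0 at alpha = 0.05.


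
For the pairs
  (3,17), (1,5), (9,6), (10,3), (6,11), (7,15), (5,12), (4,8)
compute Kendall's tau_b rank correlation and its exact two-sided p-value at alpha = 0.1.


Step 1: Enumerate the 28 unordered pairs (i,j) with i<j and classify each by sign(x_j-x_i) * sign(y_j-y_i).
  (1,2):dx=-2,dy=-12->C; (1,3):dx=+6,dy=-11->D; (1,4):dx=+7,dy=-14->D; (1,5):dx=+3,dy=-6->D
  (1,6):dx=+4,dy=-2->D; (1,7):dx=+2,dy=-5->D; (1,8):dx=+1,dy=-9->D; (2,3):dx=+8,dy=+1->C
  (2,4):dx=+9,dy=-2->D; (2,5):dx=+5,dy=+6->C; (2,6):dx=+6,dy=+10->C; (2,7):dx=+4,dy=+7->C
  (2,8):dx=+3,dy=+3->C; (3,4):dx=+1,dy=-3->D; (3,5):dx=-3,dy=+5->D; (3,6):dx=-2,dy=+9->D
  (3,7):dx=-4,dy=+6->D; (3,8):dx=-5,dy=+2->D; (4,5):dx=-4,dy=+8->D; (4,6):dx=-3,dy=+12->D
  (4,7):dx=-5,dy=+9->D; (4,8):dx=-6,dy=+5->D; (5,6):dx=+1,dy=+4->C; (5,7):dx=-1,dy=+1->D
  (5,8):dx=-2,dy=-3->C; (6,7):dx=-2,dy=-3->C; (6,8):dx=-3,dy=-7->C; (7,8):dx=-1,dy=-4->C
Step 2: C = 11, D = 17, total pairs = 28.
Step 3: tau = (C - D)/(n(n-1)/2) = (11 - 17)/28 = -0.214286.
Step 4: Exact two-sided p-value (enumerate n! = 40320 permutations of y under H0): p = 0.548413.
Step 5: alpha = 0.1. fail to reject H0.

tau_b = -0.2143 (C=11, D=17), p = 0.548413, fail to reject H0.


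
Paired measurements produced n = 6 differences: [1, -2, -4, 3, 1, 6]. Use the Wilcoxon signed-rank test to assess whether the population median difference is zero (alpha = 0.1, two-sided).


Step 1: Drop any zero differences (none here) and take |d_i|.
|d| = [1, 2, 4, 3, 1, 6]
Step 2: Midrank |d_i| (ties get averaged ranks).
ranks: |1|->1.5, |2|->3, |4|->5, |3|->4, |1|->1.5, |6|->6
Step 3: Attach original signs; sum ranks with positive sign and with negative sign.
W+ = 1.5 + 4 + 1.5 + 6 = 13
W- = 3 + 5 = 8
(Check: W+ + W- = 21 should equal n(n+1)/2 = 21.)
Step 4: Test statistic W = min(W+, W-) = 8.
Step 5: Ties in |d|, so use the tie-corrected normal approximation.
        E[W] = n(n+1)/4 = 6*7/4 = 10.5.
        Tie groups: |d|=1 (t=2); sum(t^3 - t) = 6.
        Var[W] = n(n+1)(2n+1)/24 - sum(t^3-t)/48 = 546/24 - 6/48 = 22.625.
        z = (W - E[W]) / sqrt(Var[W]) = (8 - 10.5) / 4.7566 = -0.5256.
        Two-sided p = 2*Phi(z) = 0.599174.
Step 6: alpha = 0.1. fail to reject H0.

W+ = 13, W- = 8, W = min = 8, p = 0.599174, fail to reject H0.


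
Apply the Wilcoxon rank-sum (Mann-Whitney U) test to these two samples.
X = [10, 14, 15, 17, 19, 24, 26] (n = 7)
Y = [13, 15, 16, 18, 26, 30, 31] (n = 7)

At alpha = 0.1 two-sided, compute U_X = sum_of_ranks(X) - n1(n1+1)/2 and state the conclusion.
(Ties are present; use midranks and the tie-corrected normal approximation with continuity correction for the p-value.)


Step 1: Combine and sort all 14 observations; assign midranks.
sorted (value, group): (10,X), (13,Y), (14,X), (15,X), (15,Y), (16,Y), (17,X), (18,Y), (19,X), (24,X), (26,X), (26,Y), (30,Y), (31,Y)
ranks: 10->1, 13->2, 14->3, 15->4.5, 15->4.5, 16->6, 17->7, 18->8, 19->9, 24->10, 26->11.5, 26->11.5, 30->13, 31->14
Step 2: Rank sum for X: R1 = 1 + 3 + 4.5 + 7 + 9 + 10 + 11.5 = 46.
Step 3: U_X = R1 - n1(n1+1)/2 = 46 - 7*8/2 = 46 - 28 = 18.
       U_Y = n1*n2 - U_X = 49 - 18 = 31.
Step 4: Ties are present, so use the tie-corrected normal approximation (with continuity correction) for the p-value.
Step 5: p-value = 0.442284; compare to alpha = 0.1. fail to reject H0.

U_X = 18, p = 0.442284, fail to reject H0 at alpha = 0.1.


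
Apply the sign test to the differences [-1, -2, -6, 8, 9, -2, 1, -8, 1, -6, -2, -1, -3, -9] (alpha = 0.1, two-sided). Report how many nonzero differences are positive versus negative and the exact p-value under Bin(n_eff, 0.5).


Step 1: Discard zero differences. Original n = 14; n_eff = number of nonzero differences = 14.
Nonzero differences (with sign): -1, -2, -6, +8, +9, -2, +1, -8, +1, -6, -2, -1, -3, -9
Step 2: Count signs: positive = 4, negative = 10.
Step 3: Under H0: P(positive) = 0.5, so the number of positives S ~ Bin(14, 0.5).
Step 4: Two-sided exact p-value = sum of Bin(14,0.5) probabilities at or below the observed probability = 0.179565.
Step 5: alpha = 0.1. fail to reject H0.

n_eff = 14, pos = 4, neg = 10, p = 0.179565, fail to reject H0.


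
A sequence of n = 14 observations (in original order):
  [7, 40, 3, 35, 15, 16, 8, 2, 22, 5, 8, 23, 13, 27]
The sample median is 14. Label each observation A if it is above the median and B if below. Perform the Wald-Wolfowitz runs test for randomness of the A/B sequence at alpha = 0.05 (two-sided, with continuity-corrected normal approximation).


Step 1: Compute median = 14; label A = above, B = below.
Labels in order: BABAAABBABBABA  (n_A = 7, n_B = 7)
Step 2: Count runs R = 10.
Step 3: Under H0 (random ordering), E[R] = 2*n_A*n_B/(n_A+n_B) + 1 = 2*7*7/14 + 1 = 8.0000.
        Var[R] = 2*n_A*n_B*(2*n_A*n_B - n_A - n_B) / ((n_A+n_B)^2 * (n_A+n_B-1)) = 8232/2548 = 3.2308.
        SD[R] = 1.7974.
Step 4: Continuity-corrected z = (R - 0.5 - E[R]) / SD[R] = (10 - 0.5 - 8.0000) / 1.7974 = 0.8345.
Step 5: Two-sided p-value via normal approximation = 2*(1 - Phi(|z|)) = 0.403986.
Step 6: alpha = 0.05. fail to reject H0.

R = 10, z = 0.8345, p = 0.403986, fail to reject H0.


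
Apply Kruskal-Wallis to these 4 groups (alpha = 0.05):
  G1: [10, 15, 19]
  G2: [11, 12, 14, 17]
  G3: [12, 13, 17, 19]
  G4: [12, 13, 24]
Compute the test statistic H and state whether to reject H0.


Step 1: Combine all N = 14 observations and assign midranks.
sorted (value, group, rank): (10,G1,1), (11,G2,2), (12,G2,4), (12,G3,4), (12,G4,4), (13,G3,6.5), (13,G4,6.5), (14,G2,8), (15,G1,9), (17,G2,10.5), (17,G3,10.5), (19,G1,12.5), (19,G3,12.5), (24,G4,14)
Step 2: Sum ranks within each group.
R_1 = 22.5 (n_1 = 3)
R_2 = 24.5 (n_2 = 4)
R_3 = 33.5 (n_3 = 4)
R_4 = 24.5 (n_4 = 3)
Step 3: H = 12/(N(N+1)) * sum(R_i^2/n_i) - 3(N+1)
     = 12/(14*15) * (22.5^2/3 + 24.5^2/4 + 33.5^2/4 + 24.5^2/3) - 3*15
     = 0.057143 * 799.458 - 45
     = 0.683333.
Step 4: Ties present; correction factor C = 1 - 42/(14^3 - 14) = 0.984615. Corrected H = 0.683333 / 0.984615 = 0.694010.
Step 5: Under H0, H ~ chi^2(3); p-value = 0.874612.
Step 6: alpha = 0.05. fail to reject H0.

H = 0.6940, df = 3, p = 0.874612, fail to reject H0.


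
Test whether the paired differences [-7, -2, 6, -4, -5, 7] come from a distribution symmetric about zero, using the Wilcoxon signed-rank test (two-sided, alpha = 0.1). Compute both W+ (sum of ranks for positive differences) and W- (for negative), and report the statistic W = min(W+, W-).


Step 1: Drop any zero differences (none here) and take |d_i|.
|d| = [7, 2, 6, 4, 5, 7]
Step 2: Midrank |d_i| (ties get averaged ranks).
ranks: |7|->5.5, |2|->1, |6|->4, |4|->2, |5|->3, |7|->5.5
Step 3: Attach original signs; sum ranks with positive sign and with negative sign.
W+ = 4 + 5.5 = 9.5
W- = 5.5 + 1 + 2 + 3 = 11.5
(Check: W+ + W- = 21 should equal n(n+1)/2 = 21.)
Step 4: Test statistic W = min(W+, W-) = 9.5.
Step 5: Ties in |d|, so use the tie-corrected normal approximation.
        E[W] = n(n+1)/4 = 6*7/4 = 10.5.
        Tie groups: |d|=7 (t=2); sum(t^3 - t) = 6.
        Var[W] = n(n+1)(2n+1)/24 - sum(t^3-t)/48 = 546/24 - 6/48 = 22.625.
        z = (W - E[W]) / sqrt(Var[W]) = (9.5 - 10.5) / 4.7566 = -0.2102.
        Two-sided p = 2*Phi(z) = 0.833484.
Step 6: alpha = 0.1. fail to reject H0.

W+ = 9.5, W- = 11.5, W = min = 9.5, p = 0.833484, fail to reject H0.


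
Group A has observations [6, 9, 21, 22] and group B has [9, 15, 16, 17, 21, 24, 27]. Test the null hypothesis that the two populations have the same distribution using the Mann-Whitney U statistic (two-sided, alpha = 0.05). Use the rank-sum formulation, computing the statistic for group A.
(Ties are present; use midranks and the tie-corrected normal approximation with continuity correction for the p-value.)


Step 1: Combine and sort all 11 observations; assign midranks.
sorted (value, group): (6,X), (9,X), (9,Y), (15,Y), (16,Y), (17,Y), (21,X), (21,Y), (22,X), (24,Y), (27,Y)
ranks: 6->1, 9->2.5, 9->2.5, 15->4, 16->5, 17->6, 21->7.5, 21->7.5, 22->9, 24->10, 27->11
Step 2: Rank sum for X: R1 = 1 + 2.5 + 7.5 + 9 = 20.
Step 3: U_X = R1 - n1(n1+1)/2 = 20 - 4*5/2 = 20 - 10 = 10.
       U_Y = n1*n2 - U_X = 28 - 10 = 18.
Step 4: Ties are present, so use the tie-corrected normal approximation (with continuity correction) for the p-value.
Step 5: p-value = 0.506393; compare to alpha = 0.05. fail to reject H0.

U_X = 10, p = 0.506393, fail to reject H0 at alpha = 0.05.


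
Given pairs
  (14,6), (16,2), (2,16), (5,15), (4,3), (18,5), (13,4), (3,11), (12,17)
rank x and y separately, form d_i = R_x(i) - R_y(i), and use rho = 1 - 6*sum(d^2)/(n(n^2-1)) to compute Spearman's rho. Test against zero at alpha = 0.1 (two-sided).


Step 1: Rank x and y separately (midranks; no ties here).
rank(x): 14->7, 16->8, 2->1, 5->4, 4->3, 18->9, 13->6, 3->2, 12->5
rank(y): 6->5, 2->1, 16->8, 15->7, 3->2, 5->4, 4->3, 11->6, 17->9
Step 2: d_i = R_x(i) - R_y(i); compute d_i^2.
  (7-5)^2=4, (8-1)^2=49, (1-8)^2=49, (4-7)^2=9, (3-2)^2=1, (9-4)^2=25, (6-3)^2=9, (2-6)^2=16, (5-9)^2=16
sum(d^2) = 178.
Step 3: rho = 1 - 6*178 / (9*(9^2 - 1)) = 1 - 1068/720 = -0.483333.
Step 4: Under H0, t = rho * sqrt((n-2)/(1-rho^2)) = -1.4607 ~ t(7).
Step 5: Two-sided p-value from the t-distribution with 7 df = 0.187470.
Step 6: alpha = 0.1. fail to reject H0.

rho = -0.4833, p = 0.187470, fail to reject H0 at alpha = 0.1.


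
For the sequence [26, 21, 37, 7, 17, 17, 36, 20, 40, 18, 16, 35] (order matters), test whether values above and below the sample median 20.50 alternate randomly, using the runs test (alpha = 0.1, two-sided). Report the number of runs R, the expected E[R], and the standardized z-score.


Step 1: Compute median = 20.50; label A = above, B = below.
Labels in order: AAABBBABABBA  (n_A = 6, n_B = 6)
Step 2: Count runs R = 7.
Step 3: Under H0 (random ordering), E[R] = 2*n_A*n_B/(n_A+n_B) + 1 = 2*6*6/12 + 1 = 7.0000.
        Var[R] = 2*n_A*n_B*(2*n_A*n_B - n_A - n_B) / ((n_A+n_B)^2 * (n_A+n_B-1)) = 4320/1584 = 2.7273.
        SD[R] = 1.6514.
Step 4: R = E[R], so z = 0 with no continuity correction.
Step 5: Two-sided p-value via normal approximation = 2*(1 - Phi(|z|)) = 1.000000.
Step 6: alpha = 0.1. fail to reject H0.

R = 7, z = 0.0000, p = 1.000000, fail to reject H0.


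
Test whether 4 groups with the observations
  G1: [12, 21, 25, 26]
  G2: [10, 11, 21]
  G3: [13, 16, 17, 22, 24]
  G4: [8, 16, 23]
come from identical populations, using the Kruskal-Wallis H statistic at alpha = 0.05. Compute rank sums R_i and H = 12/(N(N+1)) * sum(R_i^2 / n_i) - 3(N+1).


Step 1: Combine all N = 15 observations and assign midranks.
sorted (value, group, rank): (8,G4,1), (10,G2,2), (11,G2,3), (12,G1,4), (13,G3,5), (16,G3,6.5), (16,G4,6.5), (17,G3,8), (21,G1,9.5), (21,G2,9.5), (22,G3,11), (23,G4,12), (24,G3,13), (25,G1,14), (26,G1,15)
Step 2: Sum ranks within each group.
R_1 = 42.5 (n_1 = 4)
R_2 = 14.5 (n_2 = 3)
R_3 = 43.5 (n_3 = 5)
R_4 = 19.5 (n_4 = 3)
Step 3: H = 12/(N(N+1)) * sum(R_i^2/n_i) - 3(N+1)
     = 12/(15*16) * (42.5^2/4 + 14.5^2/3 + 43.5^2/5 + 19.5^2/3) - 3*16
     = 0.050000 * 1026.85 - 48
     = 3.342292.
Step 4: Ties present; correction factor C = 1 - 12/(15^3 - 15) = 0.996429. Corrected H = 3.342292 / 0.996429 = 3.354271.
Step 5: Under H0, H ~ chi^2(3); p-value = 0.340160.
Step 6: alpha = 0.05. fail to reject H0.

H = 3.3543, df = 3, p = 0.340160, fail to reject H0.


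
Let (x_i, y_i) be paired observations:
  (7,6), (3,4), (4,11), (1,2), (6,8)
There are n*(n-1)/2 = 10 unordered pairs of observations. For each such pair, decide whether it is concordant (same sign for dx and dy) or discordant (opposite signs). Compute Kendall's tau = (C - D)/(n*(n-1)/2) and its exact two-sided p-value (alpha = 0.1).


Step 1: Enumerate the 10 unordered pairs (i,j) with i<j and classify each by sign(x_j-x_i) * sign(y_j-y_i).
  (1,2):dx=-4,dy=-2->C; (1,3):dx=-3,dy=+5->D; (1,4):dx=-6,dy=-4->C; (1,5):dx=-1,dy=+2->D
  (2,3):dx=+1,dy=+7->C; (2,4):dx=-2,dy=-2->C; (2,5):dx=+3,dy=+4->C; (3,4):dx=-3,dy=-9->C
  (3,5):dx=+2,dy=-3->D; (4,5):dx=+5,dy=+6->C
Step 2: C = 7, D = 3, total pairs = 10.
Step 3: tau = (C - D)/(n(n-1)/2) = (7 - 3)/10 = 0.400000.
Step 4: Exact two-sided p-value (enumerate n! = 120 permutations of y under H0): p = 0.483333.
Step 5: alpha = 0.1. fail to reject H0.

tau_b = 0.4000 (C=7, D=3), p = 0.483333, fail to reject H0.


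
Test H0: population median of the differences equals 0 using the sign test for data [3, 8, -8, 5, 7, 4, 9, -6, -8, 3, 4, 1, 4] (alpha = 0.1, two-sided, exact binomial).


Step 1: Discard zero differences. Original n = 13; n_eff = number of nonzero differences = 13.
Nonzero differences (with sign): +3, +8, -8, +5, +7, +4, +9, -6, -8, +3, +4, +1, +4
Step 2: Count signs: positive = 10, negative = 3.
Step 3: Under H0: P(positive) = 0.5, so the number of positives S ~ Bin(13, 0.5).
Step 4: Two-sided exact p-value = sum of Bin(13,0.5) probabilities at or below the observed probability = 0.092285.
Step 5: alpha = 0.1. reject H0.

n_eff = 13, pos = 10, neg = 3, p = 0.092285, reject H0.


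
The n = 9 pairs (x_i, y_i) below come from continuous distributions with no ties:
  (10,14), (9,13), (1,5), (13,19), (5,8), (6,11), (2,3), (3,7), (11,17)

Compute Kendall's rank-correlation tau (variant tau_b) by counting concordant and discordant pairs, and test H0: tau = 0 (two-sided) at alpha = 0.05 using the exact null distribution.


Step 1: Enumerate the 36 unordered pairs (i,j) with i<j and classify each by sign(x_j-x_i) * sign(y_j-y_i).
  (1,2):dx=-1,dy=-1->C; (1,3):dx=-9,dy=-9->C; (1,4):dx=+3,dy=+5->C; (1,5):dx=-5,dy=-6->C
  (1,6):dx=-4,dy=-3->C; (1,7):dx=-8,dy=-11->C; (1,8):dx=-7,dy=-7->C; (1,9):dx=+1,dy=+3->C
  (2,3):dx=-8,dy=-8->C; (2,4):dx=+4,dy=+6->C; (2,5):dx=-4,dy=-5->C; (2,6):dx=-3,dy=-2->C
  (2,7):dx=-7,dy=-10->C; (2,8):dx=-6,dy=-6->C; (2,9):dx=+2,dy=+4->C; (3,4):dx=+12,dy=+14->C
  (3,5):dx=+4,dy=+3->C; (3,6):dx=+5,dy=+6->C; (3,7):dx=+1,dy=-2->D; (3,8):dx=+2,dy=+2->C
  (3,9):dx=+10,dy=+12->C; (4,5):dx=-8,dy=-11->C; (4,6):dx=-7,dy=-8->C; (4,7):dx=-11,dy=-16->C
  (4,8):dx=-10,dy=-12->C; (4,9):dx=-2,dy=-2->C; (5,6):dx=+1,dy=+3->C; (5,7):dx=-3,dy=-5->C
  (5,8):dx=-2,dy=-1->C; (5,9):dx=+6,dy=+9->C; (6,7):dx=-4,dy=-8->C; (6,8):dx=-3,dy=-4->C
  (6,9):dx=+5,dy=+6->C; (7,8):dx=+1,dy=+4->C; (7,9):dx=+9,dy=+14->C; (8,9):dx=+8,dy=+10->C
Step 2: C = 35, D = 1, total pairs = 36.
Step 3: tau = (C - D)/(n(n-1)/2) = (35 - 1)/36 = 0.944444.
Step 4: Exact two-sided p-value (enumerate n! = 362880 permutations of y under H0): p = 0.000050.
Step 5: alpha = 0.05. reject H0.

tau_b = 0.9444 (C=35, D=1), p = 0.000050, reject H0.


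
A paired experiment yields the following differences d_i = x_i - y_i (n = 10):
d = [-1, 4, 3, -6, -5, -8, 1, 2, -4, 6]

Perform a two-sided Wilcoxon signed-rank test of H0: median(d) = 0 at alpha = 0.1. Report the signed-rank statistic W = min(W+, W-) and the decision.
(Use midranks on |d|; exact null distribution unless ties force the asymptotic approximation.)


Step 1: Drop any zero differences (none here) and take |d_i|.
|d| = [1, 4, 3, 6, 5, 8, 1, 2, 4, 6]
Step 2: Midrank |d_i| (ties get averaged ranks).
ranks: |1|->1.5, |4|->5.5, |3|->4, |6|->8.5, |5|->7, |8|->10, |1|->1.5, |2|->3, |4|->5.5, |6|->8.5
Step 3: Attach original signs; sum ranks with positive sign and with negative sign.
W+ = 5.5 + 4 + 1.5 + 3 + 8.5 = 22.5
W- = 1.5 + 8.5 + 7 + 10 + 5.5 = 32.5
(Check: W+ + W- = 55 should equal n(n+1)/2 = 55.)
Step 4: Test statistic W = min(W+, W-) = 22.5.
Step 5: Ties in |d|, so use the tie-corrected normal approximation.
        E[W] = n(n+1)/4 = 10*11/4 = 27.5.
        Tie groups: |d|=1 (t=2), |d|=4 (t=2), |d|=6 (t=2); sum(t^3 - t) = 18.
        Var[W] = n(n+1)(2n+1)/24 - sum(t^3-t)/48 = 2310/24 - 18/48 = 95.875.
        z = (W - E[W]) / sqrt(Var[W]) = (22.5 - 27.5) / 9.7916 = -0.5106.
        Two-sided p = 2*Phi(z) = 0.609601.
Step 6: alpha = 0.1. fail to reject H0.

W+ = 22.5, W- = 32.5, W = min = 22.5, p = 0.609601, fail to reject H0.


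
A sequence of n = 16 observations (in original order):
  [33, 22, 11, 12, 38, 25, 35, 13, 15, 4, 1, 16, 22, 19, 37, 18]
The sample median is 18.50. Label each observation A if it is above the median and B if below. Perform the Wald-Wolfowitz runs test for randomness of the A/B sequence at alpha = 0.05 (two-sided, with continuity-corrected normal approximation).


Step 1: Compute median = 18.50; label A = above, B = below.
Labels in order: AABBAAABBBBBAAAB  (n_A = 8, n_B = 8)
Step 2: Count runs R = 6.
Step 3: Under H0 (random ordering), E[R] = 2*n_A*n_B/(n_A+n_B) + 1 = 2*8*8/16 + 1 = 9.0000.
        Var[R] = 2*n_A*n_B*(2*n_A*n_B - n_A - n_B) / ((n_A+n_B)^2 * (n_A+n_B-1)) = 14336/3840 = 3.7333.
        SD[R] = 1.9322.
Step 4: Continuity-corrected z = (R + 0.5 - E[R]) / SD[R] = (6 + 0.5 - 9.0000) / 1.9322 = -1.2939.
Step 5: Two-sided p-value via normal approximation = 2*(1 - Phi(|z|)) = 0.195709.
Step 6: alpha = 0.05. fail to reject H0.

R = 6, z = -1.2939, p = 0.195709, fail to reject H0.


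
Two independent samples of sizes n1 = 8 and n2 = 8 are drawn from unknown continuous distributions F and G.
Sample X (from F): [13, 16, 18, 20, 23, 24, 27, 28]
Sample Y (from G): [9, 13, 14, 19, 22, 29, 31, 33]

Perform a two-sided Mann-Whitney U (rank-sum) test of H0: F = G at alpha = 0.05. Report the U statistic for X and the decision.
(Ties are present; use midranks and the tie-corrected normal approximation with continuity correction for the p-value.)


Step 1: Combine and sort all 16 observations; assign midranks.
sorted (value, group): (9,Y), (13,X), (13,Y), (14,Y), (16,X), (18,X), (19,Y), (20,X), (22,Y), (23,X), (24,X), (27,X), (28,X), (29,Y), (31,Y), (33,Y)
ranks: 9->1, 13->2.5, 13->2.5, 14->4, 16->5, 18->6, 19->7, 20->8, 22->9, 23->10, 24->11, 27->12, 28->13, 29->14, 31->15, 33->16
Step 2: Rank sum for X: R1 = 2.5 + 5 + 6 + 8 + 10 + 11 + 12 + 13 = 67.5.
Step 3: U_X = R1 - n1(n1+1)/2 = 67.5 - 8*9/2 = 67.5 - 36 = 31.5.
       U_Y = n1*n2 - U_X = 64 - 31.5 = 32.5.
Step 4: Ties are present, so use the tie-corrected normal approximation (with continuity correction) for the p-value.
Step 5: p-value = 1.000000; compare to alpha = 0.05. fail to reject H0.

U_X = 31.5, p = 1.000000, fail to reject H0 at alpha = 0.05.


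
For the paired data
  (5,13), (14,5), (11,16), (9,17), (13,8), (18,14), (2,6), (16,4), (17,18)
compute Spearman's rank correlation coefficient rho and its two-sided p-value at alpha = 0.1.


Step 1: Rank x and y separately (midranks; no ties here).
rank(x): 5->2, 14->6, 11->4, 9->3, 13->5, 18->9, 2->1, 16->7, 17->8
rank(y): 13->5, 5->2, 16->7, 17->8, 8->4, 14->6, 6->3, 4->1, 18->9
Step 2: d_i = R_x(i) - R_y(i); compute d_i^2.
  (2-5)^2=9, (6-2)^2=16, (4-7)^2=9, (3-8)^2=25, (5-4)^2=1, (9-6)^2=9, (1-3)^2=4, (7-1)^2=36, (8-9)^2=1
sum(d^2) = 110.
Step 3: rho = 1 - 6*110 / (9*(9^2 - 1)) = 1 - 660/720 = 0.083333.
Step 4: Under H0, t = rho * sqrt((n-2)/(1-rho^2)) = 0.2212 ~ t(7).
Step 5: Two-sided p-value from the t-distribution with 7 df = 0.831214.
Step 6: alpha = 0.1. fail to reject H0.

rho = 0.0833, p = 0.831214, fail to reject H0 at alpha = 0.1.


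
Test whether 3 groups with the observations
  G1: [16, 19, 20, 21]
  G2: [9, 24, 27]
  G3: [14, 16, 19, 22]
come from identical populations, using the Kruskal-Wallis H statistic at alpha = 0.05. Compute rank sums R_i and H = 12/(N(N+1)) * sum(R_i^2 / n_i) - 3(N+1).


Step 1: Combine all N = 11 observations and assign midranks.
sorted (value, group, rank): (9,G2,1), (14,G3,2), (16,G1,3.5), (16,G3,3.5), (19,G1,5.5), (19,G3,5.5), (20,G1,7), (21,G1,8), (22,G3,9), (24,G2,10), (27,G2,11)
Step 2: Sum ranks within each group.
R_1 = 24 (n_1 = 4)
R_2 = 22 (n_2 = 3)
R_3 = 20 (n_3 = 4)
Step 3: H = 12/(N(N+1)) * sum(R_i^2/n_i) - 3(N+1)
     = 12/(11*12) * (24^2/4 + 22^2/3 + 20^2/4) - 3*12
     = 0.090909 * 405.333 - 36
     = 0.848485.
Step 4: Ties present; correction factor C = 1 - 12/(11^3 - 11) = 0.990909. Corrected H = 0.848485 / 0.990909 = 0.856269.
Step 5: Under H0, H ~ chi^2(2); p-value = 0.651724.
Step 6: alpha = 0.05. fail to reject H0.

H = 0.8563, df = 2, p = 0.651724, fail to reject H0.


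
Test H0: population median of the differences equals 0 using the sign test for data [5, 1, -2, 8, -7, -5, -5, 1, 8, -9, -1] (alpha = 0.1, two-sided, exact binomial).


Step 1: Discard zero differences. Original n = 11; n_eff = number of nonzero differences = 11.
Nonzero differences (with sign): +5, +1, -2, +8, -7, -5, -5, +1, +8, -9, -1
Step 2: Count signs: positive = 5, negative = 6.
Step 3: Under H0: P(positive) = 0.5, so the number of positives S ~ Bin(11, 0.5).
Step 4: Two-sided exact p-value = sum of Bin(11,0.5) probabilities at or below the observed probability = 1.000000.
Step 5: alpha = 0.1. fail to reject H0.

n_eff = 11, pos = 5, neg = 6, p = 1.000000, fail to reject H0.


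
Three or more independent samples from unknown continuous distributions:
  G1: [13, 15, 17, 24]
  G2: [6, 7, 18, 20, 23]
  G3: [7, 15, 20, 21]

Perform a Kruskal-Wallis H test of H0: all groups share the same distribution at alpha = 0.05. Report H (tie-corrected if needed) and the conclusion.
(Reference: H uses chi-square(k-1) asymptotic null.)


Step 1: Combine all N = 13 observations and assign midranks.
sorted (value, group, rank): (6,G2,1), (7,G2,2.5), (7,G3,2.5), (13,G1,4), (15,G1,5.5), (15,G3,5.5), (17,G1,7), (18,G2,8), (20,G2,9.5), (20,G3,9.5), (21,G3,11), (23,G2,12), (24,G1,13)
Step 2: Sum ranks within each group.
R_1 = 29.5 (n_1 = 4)
R_2 = 33 (n_2 = 5)
R_3 = 28.5 (n_3 = 4)
Step 3: H = 12/(N(N+1)) * sum(R_i^2/n_i) - 3(N+1)
     = 12/(13*14) * (29.5^2/4 + 33^2/5 + 28.5^2/4) - 3*14
     = 0.065934 * 638.425 - 42
     = 0.093956.
Step 4: Ties present; correction factor C = 1 - 18/(13^3 - 13) = 0.991758. Corrected H = 0.093956 / 0.991758 = 0.094737.
Step 5: Under H0, H ~ chi^2(2); p-value = 0.953736.
Step 6: alpha = 0.05. fail to reject H0.

H = 0.0947, df = 2, p = 0.953736, fail to reject H0.


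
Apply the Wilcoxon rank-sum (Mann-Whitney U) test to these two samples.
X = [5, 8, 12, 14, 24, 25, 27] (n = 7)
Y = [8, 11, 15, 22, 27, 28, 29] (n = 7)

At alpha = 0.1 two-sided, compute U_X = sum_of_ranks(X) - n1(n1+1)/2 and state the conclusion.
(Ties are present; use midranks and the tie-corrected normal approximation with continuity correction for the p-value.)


Step 1: Combine and sort all 14 observations; assign midranks.
sorted (value, group): (5,X), (8,X), (8,Y), (11,Y), (12,X), (14,X), (15,Y), (22,Y), (24,X), (25,X), (27,X), (27,Y), (28,Y), (29,Y)
ranks: 5->1, 8->2.5, 8->2.5, 11->4, 12->5, 14->6, 15->7, 22->8, 24->9, 25->10, 27->11.5, 27->11.5, 28->13, 29->14
Step 2: Rank sum for X: R1 = 1 + 2.5 + 5 + 6 + 9 + 10 + 11.5 = 45.
Step 3: U_X = R1 - n1(n1+1)/2 = 45 - 7*8/2 = 45 - 28 = 17.
       U_Y = n1*n2 - U_X = 49 - 17 = 32.
Step 4: Ties are present, so use the tie-corrected normal approximation (with continuity correction) for the p-value.
Step 5: p-value = 0.370039; compare to alpha = 0.1. fail to reject H0.

U_X = 17, p = 0.370039, fail to reject H0 at alpha = 0.1.


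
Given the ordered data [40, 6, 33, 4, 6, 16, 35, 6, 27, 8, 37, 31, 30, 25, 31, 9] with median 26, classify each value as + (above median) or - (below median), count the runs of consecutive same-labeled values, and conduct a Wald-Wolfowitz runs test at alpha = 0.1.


Step 1: Compute median = 26; label A = above, B = below.
Labels in order: ABABBBABABAAABAB  (n_A = 8, n_B = 8)
Step 2: Count runs R = 12.
Step 3: Under H0 (random ordering), E[R] = 2*n_A*n_B/(n_A+n_B) + 1 = 2*8*8/16 + 1 = 9.0000.
        Var[R] = 2*n_A*n_B*(2*n_A*n_B - n_A - n_B) / ((n_A+n_B)^2 * (n_A+n_B-1)) = 14336/3840 = 3.7333.
        SD[R] = 1.9322.
Step 4: Continuity-corrected z = (R - 0.5 - E[R]) / SD[R] = (12 - 0.5 - 9.0000) / 1.9322 = 1.2939.
Step 5: Two-sided p-value via normal approximation = 2*(1 - Phi(|z|)) = 0.195709.
Step 6: alpha = 0.1. fail to reject H0.

R = 12, z = 1.2939, p = 0.195709, fail to reject H0.


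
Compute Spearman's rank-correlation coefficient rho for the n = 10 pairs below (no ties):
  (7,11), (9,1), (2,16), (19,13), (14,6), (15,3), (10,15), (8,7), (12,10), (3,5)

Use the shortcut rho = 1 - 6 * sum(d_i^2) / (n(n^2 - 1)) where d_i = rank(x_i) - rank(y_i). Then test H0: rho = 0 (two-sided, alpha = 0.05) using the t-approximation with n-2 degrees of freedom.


Step 1: Rank x and y separately (midranks; no ties here).
rank(x): 7->3, 9->5, 2->1, 19->10, 14->8, 15->9, 10->6, 8->4, 12->7, 3->2
rank(y): 11->7, 1->1, 16->10, 13->8, 6->4, 3->2, 15->9, 7->5, 10->6, 5->3
Step 2: d_i = R_x(i) - R_y(i); compute d_i^2.
  (3-7)^2=16, (5-1)^2=16, (1-10)^2=81, (10-8)^2=4, (8-4)^2=16, (9-2)^2=49, (6-9)^2=9, (4-5)^2=1, (7-6)^2=1, (2-3)^2=1
sum(d^2) = 194.
Step 3: rho = 1 - 6*194 / (10*(10^2 - 1)) = 1 - 1164/990 = -0.175758.
Step 4: Under H0, t = rho * sqrt((n-2)/(1-rho^2)) = -0.5050 ~ t(8).
Step 5: Two-sided p-value from the t-distribution with 8 df = 0.627188.
Step 6: alpha = 0.05. fail to reject H0.

rho = -0.1758, p = 0.627188, fail to reject H0 at alpha = 0.05.


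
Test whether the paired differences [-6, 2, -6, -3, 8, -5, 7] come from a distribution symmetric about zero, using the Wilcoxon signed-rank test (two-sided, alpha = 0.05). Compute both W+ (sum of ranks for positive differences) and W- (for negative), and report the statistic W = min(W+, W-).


Step 1: Drop any zero differences (none here) and take |d_i|.
|d| = [6, 2, 6, 3, 8, 5, 7]
Step 2: Midrank |d_i| (ties get averaged ranks).
ranks: |6|->4.5, |2|->1, |6|->4.5, |3|->2, |8|->7, |5|->3, |7|->6
Step 3: Attach original signs; sum ranks with positive sign and with negative sign.
W+ = 1 + 7 + 6 = 14
W- = 4.5 + 4.5 + 2 + 3 = 14
(Check: W+ + W- = 28 should equal n(n+1)/2 = 28.)
Step 4: Test statistic W = min(W+, W-) = 14.
Step 5: Ties in |d|, so use the tie-corrected normal approximation.
        E[W] = n(n+1)/4 = 7*8/4 = 14.
        Tie groups: |d|=6 (t=2); sum(t^3 - t) = 6.
        Var[W] = n(n+1)(2n+1)/24 - sum(t^3-t)/48 = 840/24 - 6/48 = 34.875.
        z = (W - E[W]) / sqrt(Var[W]) = (14 - 14) / 5.9055 = 0.0000.
        Two-sided p = 2*Phi(z) = 1.000000.
Step 6: alpha = 0.05. fail to reject H0.

W+ = 14, W- = 14, W = min = 14, p = 1.000000, fail to reject H0.


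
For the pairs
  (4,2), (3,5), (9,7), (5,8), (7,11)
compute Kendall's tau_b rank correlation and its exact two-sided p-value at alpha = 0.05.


Step 1: Enumerate the 10 unordered pairs (i,j) with i<j and classify each by sign(x_j-x_i) * sign(y_j-y_i).
  (1,2):dx=-1,dy=+3->D; (1,3):dx=+5,dy=+5->C; (1,4):dx=+1,dy=+6->C; (1,5):dx=+3,dy=+9->C
  (2,3):dx=+6,dy=+2->C; (2,4):dx=+2,dy=+3->C; (2,5):dx=+4,dy=+6->C; (3,4):dx=-4,dy=+1->D
  (3,5):dx=-2,dy=+4->D; (4,5):dx=+2,dy=+3->C
Step 2: C = 7, D = 3, total pairs = 10.
Step 3: tau = (C - D)/(n(n-1)/2) = (7 - 3)/10 = 0.400000.
Step 4: Exact two-sided p-value (enumerate n! = 120 permutations of y under H0): p = 0.483333.
Step 5: alpha = 0.05. fail to reject H0.

tau_b = 0.4000 (C=7, D=3), p = 0.483333, fail to reject H0.


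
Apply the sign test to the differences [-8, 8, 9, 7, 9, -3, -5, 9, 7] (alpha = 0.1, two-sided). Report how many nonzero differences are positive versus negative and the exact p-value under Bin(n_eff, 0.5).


Step 1: Discard zero differences. Original n = 9; n_eff = number of nonzero differences = 9.
Nonzero differences (with sign): -8, +8, +9, +7, +9, -3, -5, +9, +7
Step 2: Count signs: positive = 6, negative = 3.
Step 3: Under H0: P(positive) = 0.5, so the number of positives S ~ Bin(9, 0.5).
Step 4: Two-sided exact p-value = sum of Bin(9,0.5) probabilities at or below the observed probability = 0.507812.
Step 5: alpha = 0.1. fail to reject H0.

n_eff = 9, pos = 6, neg = 3, p = 0.507812, fail to reject H0.


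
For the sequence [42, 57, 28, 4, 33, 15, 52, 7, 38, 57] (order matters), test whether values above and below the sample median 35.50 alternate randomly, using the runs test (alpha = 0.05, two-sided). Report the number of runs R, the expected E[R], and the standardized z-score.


Step 1: Compute median = 35.50; label A = above, B = below.
Labels in order: AABBBBABAA  (n_A = 5, n_B = 5)
Step 2: Count runs R = 5.
Step 3: Under H0 (random ordering), E[R] = 2*n_A*n_B/(n_A+n_B) + 1 = 2*5*5/10 + 1 = 6.0000.
        Var[R] = 2*n_A*n_B*(2*n_A*n_B - n_A - n_B) / ((n_A+n_B)^2 * (n_A+n_B-1)) = 2000/900 = 2.2222.
        SD[R] = 1.4907.
Step 4: Continuity-corrected z = (R + 0.5 - E[R]) / SD[R] = (5 + 0.5 - 6.0000) / 1.4907 = -0.3354.
Step 5: Two-sided p-value via normal approximation = 2*(1 - Phi(|z|)) = 0.737316.
Step 6: alpha = 0.05. fail to reject H0.

R = 5, z = -0.3354, p = 0.737316, fail to reject H0.


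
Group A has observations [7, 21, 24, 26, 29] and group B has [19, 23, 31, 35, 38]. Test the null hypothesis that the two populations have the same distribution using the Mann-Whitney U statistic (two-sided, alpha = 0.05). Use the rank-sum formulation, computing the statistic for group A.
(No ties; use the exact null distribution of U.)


Step 1: Combine and sort all 10 observations; assign midranks.
sorted (value, group): (7,X), (19,Y), (21,X), (23,Y), (24,X), (26,X), (29,X), (31,Y), (35,Y), (38,Y)
ranks: 7->1, 19->2, 21->3, 23->4, 24->5, 26->6, 29->7, 31->8, 35->9, 38->10
Step 2: Rank sum for X: R1 = 1 + 3 + 5 + 6 + 7 = 22.
Step 3: U_X = R1 - n1(n1+1)/2 = 22 - 5*6/2 = 22 - 15 = 7.
       U_Y = n1*n2 - U_X = 25 - 7 = 18.
Step 4: No ties, so the exact null distribution of U (based on enumerating the C(10,5) = 252 equally likely rank assignments) gives the two-sided p-value.
Step 5: p-value = 0.309524; compare to alpha = 0.05. fail to reject H0.

U_X = 7, p = 0.309524, fail to reject H0 at alpha = 0.05.


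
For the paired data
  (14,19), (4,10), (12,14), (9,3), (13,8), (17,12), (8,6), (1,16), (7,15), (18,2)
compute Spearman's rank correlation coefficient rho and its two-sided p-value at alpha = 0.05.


Step 1: Rank x and y separately (midranks; no ties here).
rank(x): 14->8, 4->2, 12->6, 9->5, 13->7, 17->9, 8->4, 1->1, 7->3, 18->10
rank(y): 19->10, 10->5, 14->7, 3->2, 8->4, 12->6, 6->3, 16->9, 15->8, 2->1
Step 2: d_i = R_x(i) - R_y(i); compute d_i^2.
  (8-10)^2=4, (2-5)^2=9, (6-7)^2=1, (5-2)^2=9, (7-4)^2=9, (9-6)^2=9, (4-3)^2=1, (1-9)^2=64, (3-8)^2=25, (10-1)^2=81
sum(d^2) = 212.
Step 3: rho = 1 - 6*212 / (10*(10^2 - 1)) = 1 - 1272/990 = -0.284848.
Step 4: Under H0, t = rho * sqrt((n-2)/(1-rho^2)) = -0.8405 ~ t(8).
Step 5: Two-sided p-value from the t-distribution with 8 df = 0.425038.
Step 6: alpha = 0.05. fail to reject H0.

rho = -0.2848, p = 0.425038, fail to reject H0 at alpha = 0.05.


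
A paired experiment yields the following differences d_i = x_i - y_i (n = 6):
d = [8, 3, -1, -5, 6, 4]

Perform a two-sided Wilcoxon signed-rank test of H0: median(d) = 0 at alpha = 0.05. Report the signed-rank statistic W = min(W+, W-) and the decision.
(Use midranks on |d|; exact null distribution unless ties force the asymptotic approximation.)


Step 1: Drop any zero differences (none here) and take |d_i|.
|d| = [8, 3, 1, 5, 6, 4]
Step 2: Midrank |d_i| (ties get averaged ranks).
ranks: |8|->6, |3|->2, |1|->1, |5|->4, |6|->5, |4|->3
Step 3: Attach original signs; sum ranks with positive sign and with negative sign.
W+ = 6 + 2 + 5 + 3 = 16
W- = 1 + 4 = 5
(Check: W+ + W- = 21 should equal n(n+1)/2 = 21.)
Step 4: Test statistic W = min(W+, W-) = 5.
Step 5: No ties, so the exact null distribution over the 2^6 = 64 sign assignments gives the two-sided p-value = 0.312500.
Step 6: alpha = 0.05. fail to reject H0.

W+ = 16, W- = 5, W = min = 5, p = 0.312500, fail to reject H0.


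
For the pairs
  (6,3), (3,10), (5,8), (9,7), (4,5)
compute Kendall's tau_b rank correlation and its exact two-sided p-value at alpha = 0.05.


Step 1: Enumerate the 10 unordered pairs (i,j) with i<j and classify each by sign(x_j-x_i) * sign(y_j-y_i).
  (1,2):dx=-3,dy=+7->D; (1,3):dx=-1,dy=+5->D; (1,4):dx=+3,dy=+4->C; (1,5):dx=-2,dy=+2->D
  (2,3):dx=+2,dy=-2->D; (2,4):dx=+6,dy=-3->D; (2,5):dx=+1,dy=-5->D; (3,4):dx=+4,dy=-1->D
  (3,5):dx=-1,dy=-3->C; (4,5):dx=-5,dy=-2->C
Step 2: C = 3, D = 7, total pairs = 10.
Step 3: tau = (C - D)/(n(n-1)/2) = (3 - 7)/10 = -0.400000.
Step 4: Exact two-sided p-value (enumerate n! = 120 permutations of y under H0): p = 0.483333.
Step 5: alpha = 0.05. fail to reject H0.

tau_b = -0.4000 (C=3, D=7), p = 0.483333, fail to reject H0.


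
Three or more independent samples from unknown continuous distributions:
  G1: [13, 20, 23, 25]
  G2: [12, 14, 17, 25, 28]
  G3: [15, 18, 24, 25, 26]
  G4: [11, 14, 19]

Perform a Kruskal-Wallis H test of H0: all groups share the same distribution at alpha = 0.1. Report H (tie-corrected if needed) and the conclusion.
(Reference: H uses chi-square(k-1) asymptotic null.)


Step 1: Combine all N = 17 observations and assign midranks.
sorted (value, group, rank): (11,G4,1), (12,G2,2), (13,G1,3), (14,G2,4.5), (14,G4,4.5), (15,G3,6), (17,G2,7), (18,G3,8), (19,G4,9), (20,G1,10), (23,G1,11), (24,G3,12), (25,G1,14), (25,G2,14), (25,G3,14), (26,G3,16), (28,G2,17)
Step 2: Sum ranks within each group.
R_1 = 38 (n_1 = 4)
R_2 = 44.5 (n_2 = 5)
R_3 = 56 (n_3 = 5)
R_4 = 14.5 (n_4 = 3)
Step 3: H = 12/(N(N+1)) * sum(R_i^2/n_i) - 3(N+1)
     = 12/(17*18) * (38^2/4 + 44.5^2/5 + 56^2/5 + 14.5^2/3) - 3*18
     = 0.039216 * 1454.33 - 54
     = 3.032680.
Step 4: Ties present; correction factor C = 1 - 30/(17^3 - 17) = 0.993873. Corrected H = 3.032680 / 0.993873 = 3.051377.
Step 5: Under H0, H ~ chi^2(3); p-value = 0.383772.
Step 6: alpha = 0.1. fail to reject H0.

H = 3.0514, df = 3, p = 0.383772, fail to reject H0.


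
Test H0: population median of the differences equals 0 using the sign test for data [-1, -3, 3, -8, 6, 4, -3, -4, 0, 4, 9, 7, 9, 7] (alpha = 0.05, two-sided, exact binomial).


Step 1: Discard zero differences. Original n = 14; n_eff = number of nonzero differences = 13.
Nonzero differences (with sign): -1, -3, +3, -8, +6, +4, -3, -4, +4, +9, +7, +9, +7
Step 2: Count signs: positive = 8, negative = 5.
Step 3: Under H0: P(positive) = 0.5, so the number of positives S ~ Bin(13, 0.5).
Step 4: Two-sided exact p-value = sum of Bin(13,0.5) probabilities at or below the observed probability = 0.581055.
Step 5: alpha = 0.05. fail to reject H0.

n_eff = 13, pos = 8, neg = 5, p = 0.581055, fail to reject H0.


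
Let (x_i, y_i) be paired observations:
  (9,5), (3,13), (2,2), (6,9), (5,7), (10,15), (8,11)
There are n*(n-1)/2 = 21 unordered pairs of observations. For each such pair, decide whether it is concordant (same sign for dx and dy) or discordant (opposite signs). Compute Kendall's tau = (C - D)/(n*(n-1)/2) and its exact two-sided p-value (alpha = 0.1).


Step 1: Enumerate the 21 unordered pairs (i,j) with i<j and classify each by sign(x_j-x_i) * sign(y_j-y_i).
  (1,2):dx=-6,dy=+8->D; (1,3):dx=-7,dy=-3->C; (1,4):dx=-3,dy=+4->D; (1,5):dx=-4,dy=+2->D
  (1,6):dx=+1,dy=+10->C; (1,7):dx=-1,dy=+6->D; (2,3):dx=-1,dy=-11->C; (2,4):dx=+3,dy=-4->D
  (2,5):dx=+2,dy=-6->D; (2,6):dx=+7,dy=+2->C; (2,7):dx=+5,dy=-2->D; (3,4):dx=+4,dy=+7->C
  (3,5):dx=+3,dy=+5->C; (3,6):dx=+8,dy=+13->C; (3,7):dx=+6,dy=+9->C; (4,5):dx=-1,dy=-2->C
  (4,6):dx=+4,dy=+6->C; (4,7):dx=+2,dy=+2->C; (5,6):dx=+5,dy=+8->C; (5,7):dx=+3,dy=+4->C
  (6,7):dx=-2,dy=-4->C
Step 2: C = 14, D = 7, total pairs = 21.
Step 3: tau = (C - D)/(n(n-1)/2) = (14 - 7)/21 = 0.333333.
Step 4: Exact two-sided p-value (enumerate n! = 5040 permutations of y under H0): p = 0.381349.
Step 5: alpha = 0.1. fail to reject H0.

tau_b = 0.3333 (C=14, D=7), p = 0.381349, fail to reject H0.


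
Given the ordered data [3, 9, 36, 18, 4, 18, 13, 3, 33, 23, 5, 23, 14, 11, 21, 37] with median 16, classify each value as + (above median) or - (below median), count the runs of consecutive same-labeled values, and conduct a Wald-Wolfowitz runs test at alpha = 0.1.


Step 1: Compute median = 16; label A = above, B = below.
Labels in order: BBAABABBAABABBAA  (n_A = 8, n_B = 8)
Step 2: Count runs R = 10.
Step 3: Under H0 (random ordering), E[R] = 2*n_A*n_B/(n_A+n_B) + 1 = 2*8*8/16 + 1 = 9.0000.
        Var[R] = 2*n_A*n_B*(2*n_A*n_B - n_A - n_B) / ((n_A+n_B)^2 * (n_A+n_B-1)) = 14336/3840 = 3.7333.
        SD[R] = 1.9322.
Step 4: Continuity-corrected z = (R - 0.5 - E[R]) / SD[R] = (10 - 0.5 - 9.0000) / 1.9322 = 0.2588.
Step 5: Two-sided p-value via normal approximation = 2*(1 - Phi(|z|)) = 0.795809.
Step 6: alpha = 0.1. fail to reject H0.

R = 10, z = 0.2588, p = 0.795809, fail to reject H0.


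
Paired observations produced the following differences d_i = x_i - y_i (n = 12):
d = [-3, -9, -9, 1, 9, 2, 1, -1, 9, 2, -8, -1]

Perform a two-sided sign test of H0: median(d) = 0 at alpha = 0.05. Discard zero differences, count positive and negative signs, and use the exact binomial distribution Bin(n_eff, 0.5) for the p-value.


Step 1: Discard zero differences. Original n = 12; n_eff = number of nonzero differences = 12.
Nonzero differences (with sign): -3, -9, -9, +1, +9, +2, +1, -1, +9, +2, -8, -1
Step 2: Count signs: positive = 6, negative = 6.
Step 3: Under H0: P(positive) = 0.5, so the number of positives S ~ Bin(12, 0.5).
Step 4: Two-sided exact p-value = sum of Bin(12,0.5) probabilities at or below the observed probability = 1.000000.
Step 5: alpha = 0.05. fail to reject H0.

n_eff = 12, pos = 6, neg = 6, p = 1.000000, fail to reject H0.


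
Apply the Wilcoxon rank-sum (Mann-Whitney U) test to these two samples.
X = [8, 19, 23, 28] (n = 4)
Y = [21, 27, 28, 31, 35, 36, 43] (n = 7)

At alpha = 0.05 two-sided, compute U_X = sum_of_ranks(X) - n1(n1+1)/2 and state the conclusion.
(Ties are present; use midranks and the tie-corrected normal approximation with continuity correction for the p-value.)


Step 1: Combine and sort all 11 observations; assign midranks.
sorted (value, group): (8,X), (19,X), (21,Y), (23,X), (27,Y), (28,X), (28,Y), (31,Y), (35,Y), (36,Y), (43,Y)
ranks: 8->1, 19->2, 21->3, 23->4, 27->5, 28->6.5, 28->6.5, 31->8, 35->9, 36->10, 43->11
Step 2: Rank sum for X: R1 = 1 + 2 + 4 + 6.5 = 13.5.
Step 3: U_X = R1 - n1(n1+1)/2 = 13.5 - 4*5/2 = 13.5 - 10 = 3.5.
       U_Y = n1*n2 - U_X = 28 - 3.5 = 24.5.
Step 4: Ties are present, so use the tie-corrected normal approximation (with continuity correction) for the p-value.
Step 5: p-value = 0.058207; compare to alpha = 0.05. fail to reject H0.

U_X = 3.5, p = 0.058207, fail to reject H0 at alpha = 0.05.


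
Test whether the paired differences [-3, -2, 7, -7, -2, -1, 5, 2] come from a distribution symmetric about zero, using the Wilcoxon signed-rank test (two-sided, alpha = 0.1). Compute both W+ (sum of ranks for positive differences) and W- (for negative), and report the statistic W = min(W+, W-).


Step 1: Drop any zero differences (none here) and take |d_i|.
|d| = [3, 2, 7, 7, 2, 1, 5, 2]
Step 2: Midrank |d_i| (ties get averaged ranks).
ranks: |3|->5, |2|->3, |7|->7.5, |7|->7.5, |2|->3, |1|->1, |5|->6, |2|->3
Step 3: Attach original signs; sum ranks with positive sign and with negative sign.
W+ = 7.5 + 6 + 3 = 16.5
W- = 5 + 3 + 7.5 + 3 + 1 = 19.5
(Check: W+ + W- = 36 should equal n(n+1)/2 = 36.)
Step 4: Test statistic W = min(W+, W-) = 16.5.
Step 5: Ties in |d|, so use the tie-corrected normal approximation.
        E[W] = n(n+1)/4 = 8*9/4 = 18.
        Tie groups: |d|=2 (t=3), |d|=7 (t=2); sum(t^3 - t) = 30.
        Var[W] = n(n+1)(2n+1)/24 - sum(t^3-t)/48 = 1224/24 - 30/48 = 50.375.
        z = (W - E[W]) / sqrt(Var[W]) = (16.5 - 18) / 7.0975 = -0.2113.
        Two-sided p = 2*Phi(z) = 0.832621.
Step 6: alpha = 0.1. fail to reject H0.

W+ = 16.5, W- = 19.5, W = min = 16.5, p = 0.832621, fail to reject H0.
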